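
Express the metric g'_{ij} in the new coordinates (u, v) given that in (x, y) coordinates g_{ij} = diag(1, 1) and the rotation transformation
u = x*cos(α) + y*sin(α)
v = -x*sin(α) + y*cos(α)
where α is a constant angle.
Invert the transformation: x = u*cos(α) - v*sin(α), y = u*sin(α) + v*cos(α)
g'_{ij} = (∂x^k/∂x'^i)(∂x^l/∂x'^j) g_{kl}; with g_{kl} = δ_{kl} this is Σ_k (∂x^k/∂x'^i)(∂x^k/∂x'^j).
Jacobian: ∂x/∂u = cos(α), ∂x/∂v = -sin(α), ∂y/∂u = sin(α), ∂y/∂v = cos(α)
g'_{uu} = (cos(α))(cos(α)) + (sin(α))(sin(α)) = 1
g'_{uv} = (cos(α))(-sin(α)) + (sin(α))(cos(α)) = 0
g'_{vv} = (-sin(α))(-sin(α)) + (cos(α))(cos(α)) = 1
g'_{ij} = diag(1, 1)
The Euclidean metric is invariant under rotations.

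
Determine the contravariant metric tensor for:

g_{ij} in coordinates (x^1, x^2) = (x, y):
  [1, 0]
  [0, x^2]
The metric is diagonal, so g^{ij} is diagonal with entries 1/g_{ii}: diag(1, 1/(x^2)).
g^{ij}:
  [1, 0]
  [0, 1/x^2]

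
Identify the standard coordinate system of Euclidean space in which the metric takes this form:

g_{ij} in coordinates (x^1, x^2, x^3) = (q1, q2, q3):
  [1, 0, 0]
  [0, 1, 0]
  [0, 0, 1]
All components are constant and the metric is the identity, i.e. orthonormal rectilinear coordinates.
Cartesian (3D) coordinates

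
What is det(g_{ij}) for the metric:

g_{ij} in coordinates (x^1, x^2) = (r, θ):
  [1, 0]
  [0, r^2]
For a 2×2 metric: det(g) = g_{11}·g_{22} - g_{12}·g_{21}
= (1)·(r^2) - (0)·(0)
= r^2 - 0
det(g) = r^2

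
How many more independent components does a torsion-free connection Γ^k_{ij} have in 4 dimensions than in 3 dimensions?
Independent components in n dimensions: n × n(n+1)/2 = n^2(n+1)/2.
4D: 4 × 10 = 40
3D: 3 × 6 = 18
Difference = 40 - 18 = 22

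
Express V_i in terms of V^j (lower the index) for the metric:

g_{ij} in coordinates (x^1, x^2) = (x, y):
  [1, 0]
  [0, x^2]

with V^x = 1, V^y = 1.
V_i = g_{ij} V^j:
V_x = (1)(1) + (0)(1) = 1
V_y = (0)(1) + (x^2)(1) = x^2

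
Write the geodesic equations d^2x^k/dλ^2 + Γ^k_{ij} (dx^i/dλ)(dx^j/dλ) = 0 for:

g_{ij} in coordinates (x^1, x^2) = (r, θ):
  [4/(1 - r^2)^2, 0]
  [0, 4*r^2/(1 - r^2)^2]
Geodesic equation: d^2x^k/dλ^2 + Γ^k_{ij} (dx^i/dλ)(dx^j/dλ) = 0.
Non-zero Christoffel symbols:
Γ^r_{r r} = 2*r/(1 - r^2)
Γ^r_{θ θ} = (r^3 + r)/(r^2 - 1)
Γ^θ_{r θ} = (-r^2 - 1)/(r^3 - r)
Substituting (the symmetric pair Γ^k_{ij}, Γ^k_{ji} combines into a factor 2):
d^2r/dλ^2 + (2*r/(1 - r^2)) (dr/dλ)^2 + ((r^3 + r)/(r^2 - 1)) (dθ/dλ)^2 = 0
d^2θ/dλ^2 + ((-2*r^2 - 2)/(r^3 - r)) (dr/dλ)(dθ/dλ) = 0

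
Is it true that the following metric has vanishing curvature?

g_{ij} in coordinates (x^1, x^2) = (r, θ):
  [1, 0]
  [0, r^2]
Non-zero Christoffel symbols:
Γ^r_{θ θ} = -r
Γ^θ_{r θ} = 1/r
Ricci tensor: R_{rr} = 0, R_{rθ} = 0, R_{θθ} = 0
All R_{ij} vanish; in 2 dimensions the Riemann tensor is fully determined by the Ricci tensor, so R^i_{jkl} = 0: the metric is flat (curvilinear coordinates on flat space).
Yes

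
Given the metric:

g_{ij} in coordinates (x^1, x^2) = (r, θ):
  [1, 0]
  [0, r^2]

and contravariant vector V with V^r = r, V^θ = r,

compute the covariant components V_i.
V_i = g_{ij} V^j:
V_r = (1)(r) + (0)(r) = r
V_θ = (0)(r) + (r^2)(r) = r^3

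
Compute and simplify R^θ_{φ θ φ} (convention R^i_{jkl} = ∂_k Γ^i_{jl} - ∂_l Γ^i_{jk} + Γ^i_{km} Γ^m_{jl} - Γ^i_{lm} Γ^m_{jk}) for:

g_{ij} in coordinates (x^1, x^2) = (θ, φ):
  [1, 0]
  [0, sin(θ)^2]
Non-zero Christoffel symbols (Γ^k_{ij} = Γ^k_{ji}):
Γ^θ_{φ φ} = -sin(2*θ)/2
Γ^φ_{θ φ} = 1/tan(θ)
R^θ_{φ θ φ} = ∂_θ Γ^θ_{φ φ} - ∂_φ Γ^θ_{φ θ} + Γ^θ_{θ m} Γ^m_{φ φ} - Γ^θ_{φ m} Γ^m_{φ θ}
  = (-cos(2*θ)) - (0) + (0) - (-cos(θ)^2) = sin(θ)^2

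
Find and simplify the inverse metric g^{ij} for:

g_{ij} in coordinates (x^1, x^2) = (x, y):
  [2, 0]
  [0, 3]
The metric is diagonal, so g^{ij} is diagonal with entries 1/g_{ii}: diag(1/2, 1/3).
g^{ij}:
  [1/2, 0]
  [0, 1/3]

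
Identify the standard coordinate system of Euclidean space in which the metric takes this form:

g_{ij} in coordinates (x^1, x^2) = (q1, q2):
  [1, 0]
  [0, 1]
All components are constant and the metric is the identity, i.e. orthonormal rectilinear coordinates.
Cartesian (2D) coordinates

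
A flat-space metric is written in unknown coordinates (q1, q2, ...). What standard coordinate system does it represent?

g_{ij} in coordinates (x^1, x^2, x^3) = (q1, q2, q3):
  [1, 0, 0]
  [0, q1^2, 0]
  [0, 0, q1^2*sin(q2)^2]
The line element ds^2 = dq1^2 + q1^2 dq2^2 + q1^2 sin(q2)^2 dq3^2 is dr^2 + r^2 dθ^2 + r^2 sin(θ)^2 dφ^2 with q1 = r, q2 = θ, q3 = φ.
spherical coordinates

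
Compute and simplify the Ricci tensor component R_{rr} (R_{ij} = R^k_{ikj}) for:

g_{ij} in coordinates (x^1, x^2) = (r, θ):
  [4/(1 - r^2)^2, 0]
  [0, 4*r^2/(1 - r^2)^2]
Non-zero Christoffel symbols (Γ^k_{ij} = Γ^k_{ji}):
Γ^r_{r r} = 2*r/(1 - r^2)
Γ^r_{θ θ} = (r^3 + r)/(r^2 - 1)
Γ^θ_{r θ} = (-r^2 - 1)/(r^3 - r)
R^r_{r r r} = 0 (a repeated index in an antisymmetric pair)
R^θ_{r θ r} = ∂_θ Γ^θ_{r r} - ∂_r Γ^θ_{r θ} + Γ^θ_{θ m} Γ^m_{r r} - Γ^θ_{r m} Γ^m_{r θ}
  = (0) - ((r^4 + 4*r^2 - 1)/(r^3 - r)^2) + (2*(r^2 + 1)/(r^2 - 1)^2) - ((r^2 + 1)^2/(r^3 - r)^2) = -4/(r^2 - 1)^2
R_{rr} = R^r_{r r r} + R^θ_{r θ r} = (0) + (-4/(r^2 - 1)^2) = -4/(r^2 - 1)^2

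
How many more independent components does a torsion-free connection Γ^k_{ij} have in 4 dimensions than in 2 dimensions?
Independent components in n dimensions: n × n(n+1)/2 = n^2(n+1)/2.
4D: 4 × 10 = 40
2D: 2 × 3 = 6
Difference = 40 - 6 = 34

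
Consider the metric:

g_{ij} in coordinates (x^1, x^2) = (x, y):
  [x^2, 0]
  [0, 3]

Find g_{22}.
With x^1 = x, x^2 = y, g_{22} = g_{yy} is the row-2, column-2 entry of the matrix.
g_{22} = 3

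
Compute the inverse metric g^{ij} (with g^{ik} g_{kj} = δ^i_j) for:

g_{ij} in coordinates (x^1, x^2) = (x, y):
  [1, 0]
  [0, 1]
The metric is diagonal, so g^{ij} is diagonal with entries 1/g_{ii}: diag(1, 1).
g^{ij}:
  [1, 0]
  [0, 1]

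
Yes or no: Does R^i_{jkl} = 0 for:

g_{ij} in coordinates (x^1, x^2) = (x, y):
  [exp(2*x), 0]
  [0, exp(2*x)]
Non-zero Christoffel symbols:
Γ^x_{x x} = 1
Γ^x_{y y} = -1
Γ^y_{x y} = 1
Ricci tensor: R_{xx} = 0, R_{xy} = 0, R_{yy} = 0
All R_{ij} vanish; in 2 dimensions the Riemann tensor is fully determined by the Ricci tensor, so R^i_{jkl} = 0: the metric is flat (curvilinear coordinates on flat space).
Yes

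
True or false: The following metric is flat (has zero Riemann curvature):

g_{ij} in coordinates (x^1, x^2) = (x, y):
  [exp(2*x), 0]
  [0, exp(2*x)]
Non-zero Christoffel symbols:
Γ^x_{x x} = 1
Γ^x_{y y} = -1
Γ^y_{x y} = 1
Ricci tensor: R_{xx} = 0, R_{xy} = 0, R_{yy} = 0
All R_{ij} vanish; in 2 dimensions the Riemann tensor is fully determined by the Ricci tensor, so R^i_{jkl} = 0: the metric is flat (curvilinear coordinates on flat space).
True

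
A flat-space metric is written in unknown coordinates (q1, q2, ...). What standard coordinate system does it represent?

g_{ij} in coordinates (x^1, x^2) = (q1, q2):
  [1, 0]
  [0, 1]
All components are constant and the metric is the identity, i.e. orthonormal rectilinear coordinates.
Cartesian (2D) coordinates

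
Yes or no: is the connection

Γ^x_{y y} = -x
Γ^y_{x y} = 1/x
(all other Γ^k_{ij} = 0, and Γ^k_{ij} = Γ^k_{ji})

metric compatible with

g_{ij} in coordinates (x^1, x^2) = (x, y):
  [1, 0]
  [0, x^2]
Using ∇_k g_{ij} = ∂_k g_{ij} - Γ^m_{ki} g_{mj} - Γ^m_{kj} g_{im}:
e.g. ∇_x g_{yy} = (2*x) - (x) - (x) = 0
Every component ∇_k g_{ij} vanishes: the connection is metric compatible.
Yes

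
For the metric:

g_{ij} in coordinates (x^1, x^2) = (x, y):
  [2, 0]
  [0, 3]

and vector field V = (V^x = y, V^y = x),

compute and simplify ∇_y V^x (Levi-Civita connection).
All Christoffel symbols are zero.
∇_y V^x = ∂_y V^x + Γ^x_{y j} V^j
  = (1) + (0)(y) + (0)(x)
  = 1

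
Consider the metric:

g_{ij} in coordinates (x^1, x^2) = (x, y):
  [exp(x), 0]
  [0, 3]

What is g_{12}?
With x^1 = x, x^2 = y, g_{12} = g_{xy} is the row-1, column-2 entry of the matrix.
g_{12} = 0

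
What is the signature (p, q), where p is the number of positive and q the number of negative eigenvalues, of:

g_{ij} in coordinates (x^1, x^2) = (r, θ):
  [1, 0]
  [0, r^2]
The metric is diagonal, so its eigenvalues are the diagonal entries: 1, r^2 (at a generic point, where coordinate-dependent entries are positive).
2 positive, 0 negative.
(2, 0) - Riemannian (positive definite)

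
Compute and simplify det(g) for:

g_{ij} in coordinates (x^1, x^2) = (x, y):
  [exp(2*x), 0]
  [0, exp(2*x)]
For a 2×2 metric: det(g) = g_{11}·g_{22} - g_{12}·g_{21}
= (exp(2*x))·(exp(2*x)) - (0)·(0)
= exp(4*x) - 0
det(g) = exp(4*x)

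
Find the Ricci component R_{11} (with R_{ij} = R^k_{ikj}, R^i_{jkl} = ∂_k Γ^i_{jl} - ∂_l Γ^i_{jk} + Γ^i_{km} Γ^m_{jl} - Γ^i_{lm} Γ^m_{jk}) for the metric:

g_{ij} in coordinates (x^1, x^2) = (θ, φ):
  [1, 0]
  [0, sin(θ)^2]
Non-zero Christoffel symbols (Γ^k_{ij} = Γ^k_{ji}):
Γ^θ_{φ φ} = -sin(2*θ)/2
Γ^φ_{θ φ} = 1/tan(θ)
R^θ_{θ θ θ} = 0 (a repeated index in an antisymmetric pair)
R^φ_{θ φ θ} = ∂_φ Γ^φ_{θ θ} - ∂_θ Γ^φ_{θ φ} + Γ^φ_{φ m} Γ^m_{θ θ} - Γ^φ_{θ m} Γ^m_{θ φ}
  = (0) - (-1/sin(θ)^2) + (0) - (1/tan(θ)^2) = 1
R_{θθ} = R^θ_{θ θ θ} + R^φ_{θ φ θ} = (0) + (1) = 1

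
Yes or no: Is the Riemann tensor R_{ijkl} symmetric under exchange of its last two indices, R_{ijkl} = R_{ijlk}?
It is antisymmetric in the last pair: R_{ijkl} = -R_{ijlk}.
No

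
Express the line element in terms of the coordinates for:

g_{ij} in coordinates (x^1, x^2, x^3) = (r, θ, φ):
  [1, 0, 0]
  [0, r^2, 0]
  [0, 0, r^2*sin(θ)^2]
ds^2 = g_{ij} dx^i dx^j; only the non-zero components contribute.
ds^2 = dr^2 + r^2 dθ^2 + r^2*sin(θ)^2 dφ^2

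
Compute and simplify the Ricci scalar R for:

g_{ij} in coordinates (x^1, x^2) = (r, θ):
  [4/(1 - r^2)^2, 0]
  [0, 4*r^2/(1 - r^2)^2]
Non-zero Christoffel symbols (Γ^k_{ij} = Γ^k_{ji}):
Γ^r_{r r} = 2*r/(1 - r^2)
Γ^r_{θ θ} = (r^3 + r)/(r^2 - 1)
Γ^θ_{r θ} = (-r^2 - 1)/(r^3 - r)
Ricci tensor (R_{ij} = R^k_{ikj}): R_{rr} = -4/(r^2 - 1)^2, R_{rθ} = 0, R_{θθ} = -4*r^2/(r^2 - 1)^2
Inverse metric: g^{rr} = (1 - r^2)^2/4, g^{θθ} = (1 - r^2)^2/(4*r^2)
R = g^{ij} R_{ij} = ((1 - r^2)^2/4)(-4/(r^2 - 1)^2) + ((1 - r^2)^2/(4*r^2))(-4*r^2/(r^2 - 1)^2) = -2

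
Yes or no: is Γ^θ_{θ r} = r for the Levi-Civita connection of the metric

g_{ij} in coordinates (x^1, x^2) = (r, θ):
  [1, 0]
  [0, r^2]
Γ^θ_{θ r} = (1/2) g^{θθ} (∂_θ g_{θr} + ∂_r g_{θθ} - ∂_θ g_{θr}) = (1/2)(1/r^2)((0) + (2*r) - (0)) = 1/r
This differs from the proposed value r.
No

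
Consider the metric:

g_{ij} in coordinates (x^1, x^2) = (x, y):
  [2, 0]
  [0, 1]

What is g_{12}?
With x^1 = x, x^2 = y, g_{12} = g_{xy} is the row-1, column-2 entry of the matrix.
g_{12} = 0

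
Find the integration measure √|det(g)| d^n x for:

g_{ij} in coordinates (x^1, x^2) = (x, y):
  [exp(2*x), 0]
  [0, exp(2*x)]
det(g) = exp(4*x)
√|det(g)| = exp(2*x)
Volume element: dV = exp(2*x) dx dy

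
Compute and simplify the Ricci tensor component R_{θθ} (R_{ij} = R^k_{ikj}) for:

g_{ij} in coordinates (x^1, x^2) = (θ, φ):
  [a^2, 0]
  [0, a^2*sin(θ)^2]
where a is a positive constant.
Non-zero Christoffel symbols (Γ^k_{ij} = Γ^k_{ji}):
Γ^θ_{φ φ} = -sin(2*θ)/2
Γ^φ_{θ φ} = 1/tan(θ)
R^θ_{θ θ θ} = 0 (a repeated index in an antisymmetric pair)
R^φ_{θ φ θ} = ∂_φ Γ^φ_{θ θ} - ∂_θ Γ^φ_{θ φ} + Γ^φ_{φ m} Γ^m_{θ θ} - Γ^φ_{θ m} Γ^m_{θ φ}
  = (0) - (-1/sin(θ)^2) + (0) - (1/tan(θ)^2) = 1
R_{θθ} = R^θ_{θ θ θ} + R^φ_{θ φ θ} = (0) + (1) = 1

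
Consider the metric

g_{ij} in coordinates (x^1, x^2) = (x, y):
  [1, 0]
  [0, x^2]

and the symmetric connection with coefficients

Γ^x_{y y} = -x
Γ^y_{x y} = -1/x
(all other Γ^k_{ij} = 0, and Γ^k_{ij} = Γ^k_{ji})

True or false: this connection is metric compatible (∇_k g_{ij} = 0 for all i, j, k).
Using ∇_k g_{ij} = ∂_k g_{ij} - Γ^m_{ki} g_{mj} - Γ^m_{kj} g_{im}:
∇_y g_{xy} = (0) - (-x) - (-x) = 2*x ≠ 0
So the connection is not metric compatible (it is not the Levi-Civita connection).
False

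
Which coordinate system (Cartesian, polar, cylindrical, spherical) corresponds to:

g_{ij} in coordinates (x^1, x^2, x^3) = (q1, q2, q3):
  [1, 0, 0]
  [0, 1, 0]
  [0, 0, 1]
All components are constant and the metric is the identity, i.e. orthonormal rectilinear coordinates.
Cartesian (3D) coordinates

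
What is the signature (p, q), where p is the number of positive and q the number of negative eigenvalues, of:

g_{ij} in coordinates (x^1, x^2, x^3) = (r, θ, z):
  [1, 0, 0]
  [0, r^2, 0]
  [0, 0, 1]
The metric is diagonal, so its eigenvalues are the diagonal entries: 1, r^2, 1 (at a generic point, where coordinate-dependent entries are positive).
3 positive, 0 negative.
(3, 0) - Riemannian (positive definite)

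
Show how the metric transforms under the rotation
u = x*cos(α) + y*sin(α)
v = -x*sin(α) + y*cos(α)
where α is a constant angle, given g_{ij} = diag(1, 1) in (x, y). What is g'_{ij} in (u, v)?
Invert the transformation: x = u*cos(α) - v*sin(α), y = u*sin(α) + v*cos(α)
g'_{ij} = (∂x^k/∂x'^i)(∂x^l/∂x'^j) g_{kl}; with g_{kl} = δ_{kl} this is Σ_k (∂x^k/∂x'^i)(∂x^k/∂x'^j).
Jacobian: ∂x/∂u = cos(α), ∂x/∂v = -sin(α), ∂y/∂u = sin(α), ∂y/∂v = cos(α)
g'_{uu} = (cos(α))(cos(α)) + (sin(α))(sin(α)) = 1
g'_{uv} = (cos(α))(-sin(α)) + (sin(α))(cos(α)) = 0
g'_{vv} = (-sin(α))(-sin(α)) + (cos(α))(cos(α)) = 1
g'_{ij} = diag(1, 1)
The Euclidean metric is invariant under rotations.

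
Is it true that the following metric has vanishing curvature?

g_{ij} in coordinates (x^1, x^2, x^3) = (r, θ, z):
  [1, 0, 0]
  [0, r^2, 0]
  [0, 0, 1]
Non-zero Christoffel symbols:
Γ^r_{θ θ} = -r
Γ^θ_{r θ} = 1/r
Ricci tensor: R_{rr} = 0, R_{rθ} = 0, R_{rz} = 0, R_{θθ} = 0, R_{θz} = 0, R_{zz} = 0
All R_{ij} vanish; in 3 dimensions the Riemann tensor is fully determined by the Ricci tensor, so R^i_{jkl} = 0: the metric is flat (curvilinear coordinates on flat space).
Yes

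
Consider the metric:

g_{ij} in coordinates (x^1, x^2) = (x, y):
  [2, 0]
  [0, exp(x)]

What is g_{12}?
With x^1 = x, x^2 = y, g_{12} = g_{xy} is the row-1, column-2 entry of the matrix.
g_{12} = 0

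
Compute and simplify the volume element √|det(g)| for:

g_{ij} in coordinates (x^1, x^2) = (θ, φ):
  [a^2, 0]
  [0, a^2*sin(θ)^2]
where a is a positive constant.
det(g) = a^4*sin(θ)^2
√|det(g)| = a^2*sin(θ) (taking 0 < θ < π so that |sin(θ)| = sin(θ))
Volume element: dV = a^2*sin(θ) dθ dφ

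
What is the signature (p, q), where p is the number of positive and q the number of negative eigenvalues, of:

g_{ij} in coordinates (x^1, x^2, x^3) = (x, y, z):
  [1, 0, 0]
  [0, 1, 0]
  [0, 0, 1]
The metric is diagonal, so its eigenvalues are the diagonal entries: 1, 1, 1 (at a generic point, where coordinate-dependent entries are positive).
3 positive, 0 negative.
(3, 0) - Riemannian (positive definite)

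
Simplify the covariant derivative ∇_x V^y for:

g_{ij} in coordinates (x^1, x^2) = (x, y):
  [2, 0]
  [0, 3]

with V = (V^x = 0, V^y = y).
All Christoffel symbols are zero.
∇_x V^y = ∂_x V^y + Γ^y_{x j} V^j
  = (0) + (0)(0) + (0)(y)
  = 0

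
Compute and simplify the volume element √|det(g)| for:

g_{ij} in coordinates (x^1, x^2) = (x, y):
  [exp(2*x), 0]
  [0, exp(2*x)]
det(g) = exp(4*x)
√|det(g)| = exp(2*x)
Volume element: dV = exp(2*x) dx dy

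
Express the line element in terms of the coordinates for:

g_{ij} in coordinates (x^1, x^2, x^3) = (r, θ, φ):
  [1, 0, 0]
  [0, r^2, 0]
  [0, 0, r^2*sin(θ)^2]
ds^2 = g_{ij} dx^i dx^j; only the non-zero components contribute.
ds^2 = dr^2 + r^2 dθ^2 + r^2*sin(θ)^2 dφ^2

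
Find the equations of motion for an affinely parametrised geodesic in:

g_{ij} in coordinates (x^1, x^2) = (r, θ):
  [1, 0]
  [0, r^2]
Geodesic equation: d^2x^k/dλ^2 + Γ^k_{ij} (dx^i/dλ)(dx^j/dλ) = 0.
Non-zero Christoffel symbols:
Γ^r_{θ θ} = -r
Γ^θ_{r θ} = 1/r
Substituting (the symmetric pair Γ^k_{ij}, Γ^k_{ji} combines into a factor 2):
d^2r/dλ^2 - r (dθ/dλ)^2 = 0
d^2θ/dλ^2 + (2/r) (dr/dλ)(dθ/dλ) = 0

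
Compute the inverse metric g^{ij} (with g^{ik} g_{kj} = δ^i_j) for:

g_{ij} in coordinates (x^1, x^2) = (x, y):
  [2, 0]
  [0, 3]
The metric is diagonal, so g^{ij} is diagonal with entries 1/g_{ii}: diag(1/2, 1/3).
g^{ij}:
  [1/2, 0]
  [0, 1/3]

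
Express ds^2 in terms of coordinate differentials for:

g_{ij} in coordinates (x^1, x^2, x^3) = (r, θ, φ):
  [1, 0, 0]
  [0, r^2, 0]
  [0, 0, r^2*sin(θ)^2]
ds^2 = g_{ij} dx^i dx^j; only the non-zero components contribute.
ds^2 = dr^2 + r^2 dθ^2 + r^2*sin(θ)^2 dφ^2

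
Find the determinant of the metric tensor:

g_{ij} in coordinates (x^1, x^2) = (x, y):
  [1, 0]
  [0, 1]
For a 2×2 metric: det(g) = g_{11}·g_{22} - g_{12}·g_{21}
= (1)·(1) - (0)·(0)
= 1 - 0
det(g) = 1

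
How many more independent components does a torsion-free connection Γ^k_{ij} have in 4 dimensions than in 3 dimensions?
Independent components in n dimensions: n × n(n+1)/2 = n^2(n+1)/2.
4D: 4 × 10 = 40
3D: 3 × 6 = 18
Difference = 40 - 18 = 22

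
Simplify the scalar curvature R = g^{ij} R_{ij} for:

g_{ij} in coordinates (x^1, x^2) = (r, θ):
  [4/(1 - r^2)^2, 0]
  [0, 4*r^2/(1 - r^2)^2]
Non-zero Christoffel symbols (Γ^k_{ij} = Γ^k_{ji}):
Γ^r_{r r} = 2*r/(1 - r^2)
Γ^r_{θ θ} = (r^3 + r)/(r^2 - 1)
Γ^θ_{r θ} = (-r^2 - 1)/(r^3 - r)
Ricci tensor (R_{ij} = R^k_{ikj}): R_{rr} = -4/(r^2 - 1)^2, R_{rθ} = 0, R_{θθ} = -4*r^2/(r^2 - 1)^2
Inverse metric: g^{rr} = (1 - r^2)^2/4, g^{θθ} = (1 - r^2)^2/(4*r^2)
R = g^{ij} R_{ij} = ((1 - r^2)^2/4)(-4/(r^2 - 1)^2) + ((1 - r^2)^2/(4*r^2))(-4*r^2/(r^2 - 1)^2) = -2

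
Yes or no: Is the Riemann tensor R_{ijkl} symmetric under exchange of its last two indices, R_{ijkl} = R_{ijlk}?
It is antisymmetric in the last pair: R_{ijkl} = -R_{ijlk}.
No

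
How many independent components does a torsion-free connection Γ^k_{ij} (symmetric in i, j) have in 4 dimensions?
Γ^k_{ij} has n choices for the upper index and n(n+1)/2 independent symmetric lower index pairs.
Total = 4 × 4×5/2 = 4 × 10 = 40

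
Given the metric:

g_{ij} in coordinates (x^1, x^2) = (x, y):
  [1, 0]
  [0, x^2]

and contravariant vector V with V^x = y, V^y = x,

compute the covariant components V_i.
V_i = g_{ij} V^j:
V_x = (1)(y) + (0)(x) = y
V_y = (0)(y) + (x^2)(x) = x^3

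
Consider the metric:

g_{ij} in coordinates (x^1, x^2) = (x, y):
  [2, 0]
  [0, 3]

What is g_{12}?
With x^1 = x, x^2 = y, g_{12} = g_{xy} is the row-1, column-2 entry of the matrix.
g_{12} = 0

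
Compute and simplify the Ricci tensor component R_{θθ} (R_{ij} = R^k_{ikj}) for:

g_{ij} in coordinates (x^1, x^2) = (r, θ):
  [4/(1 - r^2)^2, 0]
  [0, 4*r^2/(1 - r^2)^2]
Non-zero Christoffel symbols (Γ^k_{ij} = Γ^k_{ji}):
Γ^r_{r r} = 2*r/(1 - r^2)
Γ^r_{θ θ} = (r^3 + r)/(r^2 - 1)
Γ^θ_{r θ} = (-r^2 - 1)/(r^3 - r)
R^r_{θ r θ} = ∂_r Γ^r_{θ θ} - ∂_θ Γ^r_{θ r} + Γ^r_{r m} Γ^m_{θ θ} - Γ^r_{θ m} Γ^m_{θ r}
  = ((r^4 - 4*r^2 - 1)/(r^2 - 1)^2) - (0) + (-2*r^2*(r^2 + 1)/(r^2 - 1)^2) - (-(r^2 + 1)^2/(r^2 - 1)^2) = -4*r^2/(r^2 - 1)^2
R^θ_{θ θ θ} = 0 (a repeated index in an antisymmetric pair)
R_{θθ} = R^r_{θ r θ} + R^θ_{θ θ θ} = (-4*r^2/(r^2 - 1)^2) + (0) = -4*r^2/(r^2 - 1)^2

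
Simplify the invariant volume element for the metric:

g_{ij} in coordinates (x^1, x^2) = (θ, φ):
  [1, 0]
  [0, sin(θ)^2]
det(g) = sin(θ)^2
√|det(g)| = sin(θ) (taking 0 < θ < π so that |sin(θ)| = sin(θ))
Volume element: dV = sin(θ) dθ dφ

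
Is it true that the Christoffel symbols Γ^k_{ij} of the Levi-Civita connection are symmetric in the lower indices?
The Levi-Civita connection is torsion-free, which is exactly Γ^k_{ij} = Γ^k_{ji}.
Yes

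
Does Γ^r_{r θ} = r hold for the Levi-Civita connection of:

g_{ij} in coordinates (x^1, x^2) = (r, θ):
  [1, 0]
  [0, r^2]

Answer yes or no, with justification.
Γ^r_{r θ} = (1/2) g^{rr} (∂_r g_{rθ} + ∂_θ g_{rr} - ∂_r g_{rθ}) = (1/2)(1)((0) + (0) - (0)) = 0
This differs from the proposed value r.
No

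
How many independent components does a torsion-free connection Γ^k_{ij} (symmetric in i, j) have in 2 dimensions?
Γ^k_{ij} has n choices for the upper index and n(n+1)/2 independent symmetric lower index pairs.
Total = 2 × 2×3/2 = 2 × 3 = 6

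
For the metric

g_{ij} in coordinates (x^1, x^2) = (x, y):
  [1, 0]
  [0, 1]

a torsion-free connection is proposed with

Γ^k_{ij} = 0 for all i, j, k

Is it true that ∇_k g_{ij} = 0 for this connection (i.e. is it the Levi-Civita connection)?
Using ∇_k g_{ij} = ∂_k g_{ij} - Γ^m_{ki} g_{mj} - Γ^m_{kj} g_{im}:
e.g. ∇_x g_{xx} = (0) - (0) - (0) = 0
Every component ∇_k g_{ij} vanishes: the connection is metric compatible.
Yes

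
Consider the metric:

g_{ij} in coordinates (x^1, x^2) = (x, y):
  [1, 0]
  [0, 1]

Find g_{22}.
With x^1 = x, x^2 = y, g_{22} = g_{yy} is the row-2, column-2 entry of the matrix.
g_{22} = 1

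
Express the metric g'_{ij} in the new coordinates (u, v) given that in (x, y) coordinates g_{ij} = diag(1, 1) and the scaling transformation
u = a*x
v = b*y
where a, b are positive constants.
Invert the transformation: x = u/a, y = v/b
g'_{ij} = (∂x^k/∂x'^i)(∂x^l/∂x'^j) g_{kl}; with g_{kl} = δ_{kl} this is Σ_k (∂x^k/∂x'^i)(∂x^k/∂x'^j).
Jacobian: ∂x/∂u = 1/a, ∂x/∂v = 0, ∂y/∂u = 0, ∂y/∂v = 1/b
g'_{uu} = (1/a)(1/a) + (0)(0) = 1/a^2
g'_{uv} = (1/a)(0) + (0)(1/b) = 0
g'_{vv} = (0)(0) + (1/b)(1/b) = 1/b^2
g'_{ij} = diag(1/a^2, 1/b^2)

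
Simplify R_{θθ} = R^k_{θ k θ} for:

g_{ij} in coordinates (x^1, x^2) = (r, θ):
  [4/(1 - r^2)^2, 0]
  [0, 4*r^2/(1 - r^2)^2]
Non-zero Christoffel symbols (Γ^k_{ij} = Γ^k_{ji}):
Γ^r_{r r} = 2*r/(1 - r^2)
Γ^r_{θ θ} = (r^3 + r)/(r^2 - 1)
Γ^θ_{r θ} = (-r^2 - 1)/(r^3 - r)
R^r_{θ r θ} = ∂_r Γ^r_{θ θ} - ∂_θ Γ^r_{θ r} + Γ^r_{r m} Γ^m_{θ θ} - Γ^r_{θ m} Γ^m_{θ r}
  = ((r^4 - 4*r^2 - 1)/(r^2 - 1)^2) - (0) + (-2*r^2*(r^2 + 1)/(r^2 - 1)^2) - (-(r^2 + 1)^2/(r^2 - 1)^2) = -4*r^2/(r^2 - 1)^2
R^θ_{θ θ θ} = 0 (a repeated index in an antisymmetric pair)
R_{θθ} = R^r_{θ r θ} + R^θ_{θ θ θ} = (-4*r^2/(r^2 - 1)^2) + (0) = -4*r^2/(r^2 - 1)^2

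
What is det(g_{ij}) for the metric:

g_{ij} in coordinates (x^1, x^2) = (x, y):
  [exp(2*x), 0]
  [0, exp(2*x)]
For a 2×2 metric: det(g) = g_{11}·g_{22} - g_{12}·g_{21}
= (exp(2*x))·(exp(2*x)) - (0)·(0)
= exp(4*x) - 0
det(g) = exp(4*x)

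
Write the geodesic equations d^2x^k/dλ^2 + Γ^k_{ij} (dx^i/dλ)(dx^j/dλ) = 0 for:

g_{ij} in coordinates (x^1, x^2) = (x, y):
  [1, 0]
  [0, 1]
Geodesic equation: d^2x^k/dλ^2 + Γ^k_{ij} (dx^i/dλ)(dx^j/dλ) = 0.
All Christoffel symbols vanish, so the geodesics are straight lines:
d^2x/dλ^2 = 0
d^2y/dλ^2 = 0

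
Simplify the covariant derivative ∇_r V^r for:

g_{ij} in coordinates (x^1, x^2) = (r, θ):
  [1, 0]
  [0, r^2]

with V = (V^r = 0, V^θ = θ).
Non-zero Christoffel symbols:
Γ^r_{θ θ} = -r
Γ^θ_{r θ} = 1/r
∇_r V^r = ∂_r V^r + Γ^r_{r j} V^j
  = (0) + (0)(0) + (0)(θ)
  = 0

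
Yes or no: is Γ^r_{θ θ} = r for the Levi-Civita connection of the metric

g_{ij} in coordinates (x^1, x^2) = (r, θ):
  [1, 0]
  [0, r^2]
Γ^r_{θ θ} = (1/2) g^{rr} (∂_θ g_{rθ} + ∂_θ g_{rθ} - ∂_r g_{θθ}) = (1/2)(1)((0) + (0) - (2*r)) = -r
This differs from the proposed value r.
No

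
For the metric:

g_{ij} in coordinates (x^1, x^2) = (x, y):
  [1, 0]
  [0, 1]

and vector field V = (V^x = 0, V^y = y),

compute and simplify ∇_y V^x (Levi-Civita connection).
All Christoffel symbols are zero.
∇_y V^x = ∂_y V^x + Γ^x_{y j} V^j
  = (0) + (0)(0) + (0)(y)
  = 0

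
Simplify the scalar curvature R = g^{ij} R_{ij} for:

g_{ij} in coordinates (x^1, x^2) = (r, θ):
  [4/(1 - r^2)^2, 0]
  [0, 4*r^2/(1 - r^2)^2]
Non-zero Christoffel symbols (Γ^k_{ij} = Γ^k_{ji}):
Γ^r_{r r} = 2*r/(1 - r^2)
Γ^r_{θ θ} = (r^3 + r)/(r^2 - 1)
Γ^θ_{r θ} = (-r^2 - 1)/(r^3 - r)
Ricci tensor (R_{ij} = R^k_{ikj}): R_{rr} = -4/(r^2 - 1)^2, R_{rθ} = 0, R_{θθ} = -4*r^2/(r^2 - 1)^2
Inverse metric: g^{rr} = (1 - r^2)^2/4, g^{θθ} = (1 - r^2)^2/(4*r^2)
R = g^{ij} R_{ij} = ((1 - r^2)^2/4)(-4/(r^2 - 1)^2) + ((1 - r^2)^2/(4*r^2))(-4*r^2/(r^2 - 1)^2) = -2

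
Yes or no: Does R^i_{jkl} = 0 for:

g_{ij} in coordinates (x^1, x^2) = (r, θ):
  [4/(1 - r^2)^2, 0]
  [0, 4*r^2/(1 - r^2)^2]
Non-zero Christoffel symbols:
Γ^r_{r r} = 2*r/(1 - r^2)
Γ^r_{θ θ} = (r^3 + r)/(r^2 - 1)
Γ^θ_{r θ} = (-r^2 - 1)/(r^3 - r)
Ricci tensor: R_{rr} = -4/(r^2 - 1)^2, R_{rθ} = 0, R_{θθ} = -4*r^2/(r^2 - 1)^2
The Ricci tensor is non-zero, so the Riemann tensor is non-zero: not flat.
No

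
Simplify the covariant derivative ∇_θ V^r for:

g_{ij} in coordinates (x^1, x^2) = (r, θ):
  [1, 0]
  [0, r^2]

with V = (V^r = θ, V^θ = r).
Non-zero Christoffel symbols:
Γ^r_{θ θ} = -r
Γ^θ_{r θ} = 1/r
∇_θ V^r = ∂_θ V^r + Γ^r_{θ j} V^j
  = (1) + (0)(θ) + (-r)(r)
  = 1 - r^2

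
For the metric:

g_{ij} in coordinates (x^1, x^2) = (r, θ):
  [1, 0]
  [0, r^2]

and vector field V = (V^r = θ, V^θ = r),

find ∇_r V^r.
Non-zero Christoffel symbols:
Γ^r_{θ θ} = -r
Γ^θ_{r θ} = 1/r
∇_r V^r = ∂_r V^r + Γ^r_{r j} V^j
  = (0) + (0)(θ) + (0)(r)
  = 0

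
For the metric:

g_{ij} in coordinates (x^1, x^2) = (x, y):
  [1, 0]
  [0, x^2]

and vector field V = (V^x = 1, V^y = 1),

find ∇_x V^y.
Non-zero Christoffel symbols:
Γ^x_{y y} = -x
Γ^y_{x y} = 1/x
∇_x V^y = ∂_x V^y + Γ^y_{x j} V^j
  = (0) + (0)(1) + (1/x)(1)
  = 1/x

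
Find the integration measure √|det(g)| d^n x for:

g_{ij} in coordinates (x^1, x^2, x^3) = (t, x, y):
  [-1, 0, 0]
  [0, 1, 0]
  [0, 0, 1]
det(g) = -1
√|det(g)| = 1
Volume element: dV = 1 dt dx dy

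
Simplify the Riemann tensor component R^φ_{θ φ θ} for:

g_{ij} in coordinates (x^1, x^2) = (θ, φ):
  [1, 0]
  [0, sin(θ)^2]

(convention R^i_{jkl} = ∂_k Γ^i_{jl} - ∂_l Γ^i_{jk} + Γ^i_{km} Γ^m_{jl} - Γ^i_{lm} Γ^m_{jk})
Non-zero Christoffel symbols (Γ^k_{ij} = Γ^k_{ji}):
Γ^θ_{φ φ} = -sin(2*θ)/2
Γ^φ_{θ φ} = 1/tan(θ)
R^φ_{θ φ θ} = ∂_φ Γ^φ_{θ θ} - ∂_θ Γ^φ_{θ φ} + Γ^φ_{φ m} Γ^m_{θ θ} - Γ^φ_{θ m} Γ^m_{θ φ}
  = (0) - (-1/sin(θ)^2) + (0) - (1/tan(θ)^2) = 1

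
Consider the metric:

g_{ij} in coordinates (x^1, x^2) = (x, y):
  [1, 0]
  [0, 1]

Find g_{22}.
With x^1 = x, x^2 = y, g_{22} = g_{yy} is the row-2, column-2 entry of the matrix.
g_{22} = 1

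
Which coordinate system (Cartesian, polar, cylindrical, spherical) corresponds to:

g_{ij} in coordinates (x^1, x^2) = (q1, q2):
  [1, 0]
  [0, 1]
All components are constant and the metric is the identity, i.e. orthonormal rectilinear coordinates.
Cartesian (2D) coordinates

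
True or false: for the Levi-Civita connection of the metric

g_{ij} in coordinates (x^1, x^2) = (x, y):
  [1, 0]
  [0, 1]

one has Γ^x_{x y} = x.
Γ^x_{x y} = (1/2) g^{xx} (∂_x g_{xy} + ∂_y g_{xx} - ∂_x g_{xy}) = (1/2)(1)((0) + (0) - (0)) = 0
This differs from the proposed value x.
False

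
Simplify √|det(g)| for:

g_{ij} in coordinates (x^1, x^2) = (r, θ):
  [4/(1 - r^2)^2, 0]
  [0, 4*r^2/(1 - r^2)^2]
det(g) = 16*r^2/(1 - r^2)^4
√|det(g)| = 4*r/(r^2 - 1)^2
Volume element: dV = 4*r/(r^2 - 1)^2 dr dθ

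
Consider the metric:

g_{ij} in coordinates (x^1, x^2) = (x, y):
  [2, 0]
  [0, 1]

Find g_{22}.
With x^1 = x, x^2 = y, g_{22} = g_{yy} is the row-2, column-2 entry of the matrix.
g_{22} = 1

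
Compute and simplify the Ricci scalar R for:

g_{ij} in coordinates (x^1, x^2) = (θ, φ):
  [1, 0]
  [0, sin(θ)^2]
Non-zero Christoffel symbols (Γ^k_{ij} = Γ^k_{ji}):
Γ^θ_{φ φ} = -sin(2*θ)/2
Γ^φ_{θ φ} = 1/tan(θ)
Ricci tensor (R_{ij} = R^k_{ikj}): R_{θθ} = 1, R_{θφ} = 0, R_{φφ} = sin(θ)^2
Inverse metric: g^{θθ} = 1, g^{φφ} = 1/sin(θ)^2
R = g^{ij} R_{ij} = (1)(1) + (1/sin(θ)^2)(sin(θ)^2) = 2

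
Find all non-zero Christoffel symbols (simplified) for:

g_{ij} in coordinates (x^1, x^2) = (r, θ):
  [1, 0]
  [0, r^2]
Using Γ^k_{ij} = (1/2) g^{km} (∂_i g_{mj} + ∂_j g_{mi} - ∂_m g_{ij}); the metric is diagonal, so only the m = k term contributes.
Non-zero symbols (using the symmetry Γ^k_{ij} = Γ^k_{ji}):
Γ^r_{θ θ} = (1/2) g^{rr} (∂_θ g_{rθ} + ∂_θ g_{rθ} - ∂_r g_{θθ}) = (1/2)(1)((0) + (0) - (2*r)) = -r
Γ^θ_{r θ} = (1/2) g^{θθ} (∂_r g_{θθ} + ∂_θ g_{θr} - ∂_θ g_{rθ}) = (1/2)(1/r^2)((2*r) + (0) - (0)) = 1/r
All other Christoffel symbols are zero.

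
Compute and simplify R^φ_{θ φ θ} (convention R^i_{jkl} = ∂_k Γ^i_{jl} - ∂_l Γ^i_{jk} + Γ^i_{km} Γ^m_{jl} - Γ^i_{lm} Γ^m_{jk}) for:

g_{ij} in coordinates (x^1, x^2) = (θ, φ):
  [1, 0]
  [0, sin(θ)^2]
Non-zero Christoffel symbols (Γ^k_{ij} = Γ^k_{ji}):
Γ^θ_{φ φ} = -sin(2*θ)/2
Γ^φ_{θ φ} = 1/tan(θ)
R^φ_{θ φ θ} = ∂_φ Γ^φ_{θ θ} - ∂_θ Γ^φ_{θ φ} + Γ^φ_{φ m} Γ^m_{θ θ} - Γ^φ_{θ m} Γ^m_{θ φ}
  = (0) - (-1/sin(θ)^2) + (0) - (1/tan(θ)^2) = 1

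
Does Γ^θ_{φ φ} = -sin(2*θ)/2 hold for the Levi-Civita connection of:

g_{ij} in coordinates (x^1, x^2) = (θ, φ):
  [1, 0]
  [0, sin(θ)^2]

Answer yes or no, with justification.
Γ^θ_{φ φ} = (1/2) g^{θθ} (∂_φ g_{θφ} + ∂_φ g_{θφ} - ∂_θ g_{φφ}) = (1/2)(1)((0) + (0) - (sin(2*θ))) = -sin(2*θ)/2
This equals the proposed value -sin(2*θ)/2.
Yes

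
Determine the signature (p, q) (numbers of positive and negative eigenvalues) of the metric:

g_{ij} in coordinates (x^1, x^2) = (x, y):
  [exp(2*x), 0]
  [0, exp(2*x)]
The metric is diagonal, so its eigenvalues are the diagonal entries: exp(2*x), exp(2*x) (at a generic point, where coordinate-dependent entries are positive).
2 positive, 0 negative.
(2, 0) - Riemannian (positive definite)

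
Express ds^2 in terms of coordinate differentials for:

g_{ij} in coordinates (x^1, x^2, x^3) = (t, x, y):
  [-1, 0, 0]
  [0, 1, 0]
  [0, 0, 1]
ds^2 = g_{ij} dx^i dx^j; only the non-zero components contribute.
ds^2 = -dt^2 + dx^2 + dy^2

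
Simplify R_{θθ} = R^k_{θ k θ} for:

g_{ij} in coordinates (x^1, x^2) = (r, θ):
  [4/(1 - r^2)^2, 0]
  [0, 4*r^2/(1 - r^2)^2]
Non-zero Christoffel symbols (Γ^k_{ij} = Γ^k_{ji}):
Γ^r_{r r} = 2*r/(1 - r^2)
Γ^r_{θ θ} = (r^3 + r)/(r^2 - 1)
Γ^θ_{r θ} = (-r^2 - 1)/(r^3 - r)
R^r_{θ r θ} = ∂_r Γ^r_{θ θ} - ∂_θ Γ^r_{θ r} + Γ^r_{r m} Γ^m_{θ θ} - Γ^r_{θ m} Γ^m_{θ r}
  = ((r^4 - 4*r^2 - 1)/(r^2 - 1)^2) - (0) + (-2*r^2*(r^2 + 1)/(r^2 - 1)^2) - (-(r^2 + 1)^2/(r^2 - 1)^2) = -4*r^2/(r^2 - 1)^2
R^θ_{θ θ θ} = 0 (a repeated index in an antisymmetric pair)
R_{θθ} = R^r_{θ r θ} + R^θ_{θ θ θ} = (-4*r^2/(r^2 - 1)^2) + (0) = -4*r^2/(r^2 - 1)^2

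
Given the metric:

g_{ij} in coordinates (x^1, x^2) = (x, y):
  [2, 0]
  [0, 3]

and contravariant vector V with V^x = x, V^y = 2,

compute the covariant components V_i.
V_i = g_{ij} V^j:
V_x = (2)(x) + (0)(2) = 2*x
V_y = (0)(x) + (3)(2) = 6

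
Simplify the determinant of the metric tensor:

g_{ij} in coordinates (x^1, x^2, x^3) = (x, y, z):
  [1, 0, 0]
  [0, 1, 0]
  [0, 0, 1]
Diagonal metric: det(g) = g_{11}·g_{22}·g_{33}
= (1)·(1)·(1)
det(g) = 1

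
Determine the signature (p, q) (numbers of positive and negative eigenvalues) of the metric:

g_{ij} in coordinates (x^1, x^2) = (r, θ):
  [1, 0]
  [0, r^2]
The metric is diagonal, so its eigenvalues are the diagonal entries: 1, r^2 (at a generic point, where coordinate-dependent entries are positive).
2 positive, 0 negative.
(2, 0) - Riemannian (positive definite)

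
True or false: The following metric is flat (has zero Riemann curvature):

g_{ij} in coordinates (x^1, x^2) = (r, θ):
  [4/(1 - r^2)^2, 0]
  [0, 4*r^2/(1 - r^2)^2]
Non-zero Christoffel symbols:
Γ^r_{r r} = 2*r/(1 - r^2)
Γ^r_{θ θ} = (r^3 + r)/(r^2 - 1)
Γ^θ_{r θ} = (-r^2 - 1)/(r^3 - r)
Ricci tensor: R_{rr} = -4/(r^2 - 1)^2, R_{rθ} = 0, R_{θθ} = -4*r^2/(r^2 - 1)^2
The Ricci tensor is non-zero, so the Riemann tensor is non-zero: not flat.
False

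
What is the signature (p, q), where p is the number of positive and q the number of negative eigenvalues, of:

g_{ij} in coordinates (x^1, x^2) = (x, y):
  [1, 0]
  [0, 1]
The metric is diagonal, so its eigenvalues are the diagonal entries: 1, 1 (at a generic point, where coordinate-dependent entries are positive).
2 positive, 0 negative.
(2, 0) - Riemannian (positive definite)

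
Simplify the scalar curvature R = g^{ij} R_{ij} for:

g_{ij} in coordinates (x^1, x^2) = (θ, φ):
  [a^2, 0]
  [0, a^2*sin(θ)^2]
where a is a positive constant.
Non-zero Christoffel symbols (Γ^k_{ij} = Γ^k_{ji}):
Γ^θ_{φ φ} = -sin(2*θ)/2
Γ^φ_{θ φ} = 1/tan(θ)
Ricci tensor (R_{ij} = R^k_{ikj}): R_{θθ} = 1, R_{θφ} = 0, R_{φφ} = sin(θ)^2
Inverse metric: g^{θθ} = 1/a^2, g^{φφ} = 1/(a^2*sin(θ)^2)
R = g^{ij} R_{ij} = (1/a^2)(1) + (1/(a^2*sin(θ)^2))(sin(θ)^2) = 2/a^2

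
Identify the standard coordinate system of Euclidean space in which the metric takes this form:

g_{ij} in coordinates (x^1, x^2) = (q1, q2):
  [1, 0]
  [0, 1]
All components are constant and the metric is the identity, i.e. orthonormal rectilinear coordinates.
Cartesian (2D) coordinates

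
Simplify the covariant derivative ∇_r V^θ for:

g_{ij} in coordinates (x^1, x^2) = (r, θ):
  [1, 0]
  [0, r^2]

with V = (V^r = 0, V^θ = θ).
Non-zero Christoffel symbols:
Γ^r_{θ θ} = -r
Γ^θ_{r θ} = 1/r
∇_r V^θ = ∂_r V^θ + Γ^θ_{r j} V^j
  = (0) + (0)(0) + (1/r)(θ)
  = θ/r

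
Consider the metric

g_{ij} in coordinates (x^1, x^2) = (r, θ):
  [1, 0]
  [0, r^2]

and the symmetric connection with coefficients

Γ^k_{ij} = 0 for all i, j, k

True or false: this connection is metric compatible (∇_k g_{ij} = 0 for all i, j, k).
Using ∇_k g_{ij} = ∂_k g_{ij} - Γ^m_{ki} g_{mj} - Γ^m_{kj} g_{im}:
∇_r g_{θθ} = (2*r) - (0) - (0) = 2*r ≠ 0
So the connection is not metric compatible (it is not the Levi-Civita connection).
False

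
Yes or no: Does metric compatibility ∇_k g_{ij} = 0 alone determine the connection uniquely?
One also needs vanishing torsion; metric compatibility plus torsion-freeness singles out the Levi-Civita connection.
No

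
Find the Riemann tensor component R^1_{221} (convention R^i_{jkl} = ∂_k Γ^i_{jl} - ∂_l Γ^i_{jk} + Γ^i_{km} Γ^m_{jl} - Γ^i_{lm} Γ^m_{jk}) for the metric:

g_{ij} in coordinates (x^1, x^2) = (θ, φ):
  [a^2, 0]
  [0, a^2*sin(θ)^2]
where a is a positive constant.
Non-zero Christoffel symbols (Γ^k_{ij} = Γ^k_{ji}):
Γ^θ_{φ φ} = -sin(2*θ)/2
Γ^φ_{θ φ} = 1/tan(θ)
R^θ_{φ φ θ} = ∂_φ Γ^θ_{φ θ} - ∂_θ Γ^θ_{φ φ} + Γ^θ_{φ m} Γ^m_{φ θ} - Γ^θ_{θ m} Γ^m_{φ φ}
  = (0) - (-cos(2*θ)) + (-cos(θ)^2) - (0) = -sin(θ)^2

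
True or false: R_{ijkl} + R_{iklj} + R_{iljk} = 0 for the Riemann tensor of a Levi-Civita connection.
This is the first (algebraic) Bianchi identity.
True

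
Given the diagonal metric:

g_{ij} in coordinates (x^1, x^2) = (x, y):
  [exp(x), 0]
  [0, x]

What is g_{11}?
With x^1 = x, x^2 = y, g_{11} = g_{xx} is the row-1, column-1 entry of the matrix.
g_{11} = exp(x)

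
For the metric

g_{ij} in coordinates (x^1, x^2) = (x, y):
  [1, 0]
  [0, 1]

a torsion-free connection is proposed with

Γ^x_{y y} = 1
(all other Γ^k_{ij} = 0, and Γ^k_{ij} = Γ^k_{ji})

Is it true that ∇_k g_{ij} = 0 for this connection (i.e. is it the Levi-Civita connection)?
Using ∇_k g_{ij} = ∂_k g_{ij} - Γ^m_{ki} g_{mj} - Γ^m_{kj} g_{im}:
∇_y g_{xy} = (0) - (0) - (1) = -1 ≠ 0
So the connection is not metric compatible (it is not the Levi-Civita connection).
No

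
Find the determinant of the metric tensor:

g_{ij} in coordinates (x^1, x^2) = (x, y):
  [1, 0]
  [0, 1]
For a 2×2 metric: det(g) = g_{11}·g_{22} - g_{12}·g_{21}
= (1)·(1) - (0)·(0)
= 1 - 0
det(g) = 1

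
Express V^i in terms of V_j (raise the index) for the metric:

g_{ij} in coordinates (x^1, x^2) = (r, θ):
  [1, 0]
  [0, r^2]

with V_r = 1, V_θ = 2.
Inverse metric (diagonal): g^{rr} = 1, g^{θθ} = 1/r^2
V^i = g^{ij} V_j:
V^r = (1)(1) + (0)(2) = 1
V^θ = (0)(1) + (1/r^2)(2) = 2/r^2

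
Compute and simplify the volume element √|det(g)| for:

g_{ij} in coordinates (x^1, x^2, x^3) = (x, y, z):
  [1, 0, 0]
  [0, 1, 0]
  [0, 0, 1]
det(g) = 1
√|det(g)| = 1
Volume element: dV = 1 dx dy dz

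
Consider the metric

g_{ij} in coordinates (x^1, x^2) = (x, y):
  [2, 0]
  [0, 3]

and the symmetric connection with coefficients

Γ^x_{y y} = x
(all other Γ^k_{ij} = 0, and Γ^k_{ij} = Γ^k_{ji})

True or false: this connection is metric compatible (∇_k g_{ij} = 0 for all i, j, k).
Using ∇_k g_{ij} = ∂_k g_{ij} - Γ^m_{ki} g_{mj} - Γ^m_{kj} g_{im}:
∇_y g_{xy} = (0) - (0) - (2*x) = -2*x ≠ 0
So the connection is not metric compatible (it is not the Levi-Civita connection).
False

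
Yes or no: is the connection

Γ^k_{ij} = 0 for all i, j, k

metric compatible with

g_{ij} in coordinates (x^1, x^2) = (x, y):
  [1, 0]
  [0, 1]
Using ∇_k g_{ij} = ∂_k g_{ij} - Γ^m_{ki} g_{mj} - Γ^m_{kj} g_{im}:
e.g. ∇_x g_{xy} = (0) - (0) - (0) = 0
Every component ∇_k g_{ij} vanishes: the connection is metric compatible.
Yes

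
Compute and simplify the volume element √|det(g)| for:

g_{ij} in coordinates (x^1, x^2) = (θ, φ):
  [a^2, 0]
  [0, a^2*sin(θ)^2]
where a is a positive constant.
det(g) = a^4*sin(θ)^2
√|det(g)| = a^2*sin(θ) (taking 0 < θ < π so that |sin(θ)| = sin(θ))
Volume element: dV = a^2*sin(θ) dθ dφ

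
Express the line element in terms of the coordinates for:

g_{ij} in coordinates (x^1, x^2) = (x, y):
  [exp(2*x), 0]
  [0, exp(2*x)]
ds^2 = g_{ij} dx^i dx^j; only the non-zero components contribute.
ds^2 = exp(2*x) dx^2 + exp(2*x) dy^2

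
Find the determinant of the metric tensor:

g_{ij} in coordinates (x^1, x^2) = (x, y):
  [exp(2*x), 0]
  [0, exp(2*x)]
For a 2×2 metric: det(g) = g_{11}·g_{22} - g_{12}·g_{21}
= (exp(2*x))·(exp(2*x)) - (0)·(0)
= exp(4*x) - 0
det(g) = exp(4*x)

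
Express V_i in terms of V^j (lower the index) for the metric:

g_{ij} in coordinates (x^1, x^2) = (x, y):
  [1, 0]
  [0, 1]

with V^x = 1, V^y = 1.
V_i = g_{ij} V^j:
V_x = (1)(1) + (0)(1) = 1
V_y = (0)(1) + (1)(1) = 1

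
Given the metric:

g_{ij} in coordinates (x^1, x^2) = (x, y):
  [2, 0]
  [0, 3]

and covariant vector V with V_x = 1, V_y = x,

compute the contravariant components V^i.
Inverse metric (diagonal): g^{xx} = 1/2, g^{yy} = 1/3
V^i = g^{ij} V_j:
V^x = (1/2)(1) + (0)(x) = 1/2
V^y = (0)(1) + (1/3)(x) = x/3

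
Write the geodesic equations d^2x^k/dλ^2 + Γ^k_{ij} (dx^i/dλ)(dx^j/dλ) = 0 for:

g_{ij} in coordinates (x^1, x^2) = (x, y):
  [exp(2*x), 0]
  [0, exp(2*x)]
Geodesic equation: d^2x^k/dλ^2 + Γ^k_{ij} (dx^i/dλ)(dx^j/dλ) = 0.
Non-zero Christoffel symbols:
Γ^x_{x x} = 1
Γ^x_{y y} = -1
Γ^y_{x y} = 1
Substituting (the symmetric pair Γ^k_{ij}, Γ^k_{ji} combines into a factor 2):
d^2x/dλ^2 + (dx/dλ)^2 - (dy/dλ)^2 = 0
d^2y/dλ^2 + 2 (dx/dλ)(dy/dλ) = 0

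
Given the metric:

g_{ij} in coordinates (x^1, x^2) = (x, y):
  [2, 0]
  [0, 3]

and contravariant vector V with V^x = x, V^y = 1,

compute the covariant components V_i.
V_i = g_{ij} V^j:
V_x = (2)(x) + (0)(1) = 2*x
V_y = (0)(x) + (3)(1) = 3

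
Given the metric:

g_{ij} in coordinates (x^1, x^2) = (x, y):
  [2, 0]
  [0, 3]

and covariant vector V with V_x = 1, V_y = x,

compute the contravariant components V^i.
Inverse metric (diagonal): g^{xx} = 1/2, g^{yy} = 1/3
V^i = g^{ij} V_j:
V^x = (1/2)(1) + (0)(x) = 1/2
V^y = (0)(1) + (1/3)(x) = x/3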